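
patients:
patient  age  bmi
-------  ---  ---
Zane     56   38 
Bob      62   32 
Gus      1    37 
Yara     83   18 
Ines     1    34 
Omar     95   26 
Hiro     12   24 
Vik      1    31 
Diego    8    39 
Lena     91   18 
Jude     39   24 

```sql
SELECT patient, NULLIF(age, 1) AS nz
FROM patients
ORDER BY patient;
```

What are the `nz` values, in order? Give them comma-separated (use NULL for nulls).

patient=Bob: age=62 vs 1: differ → 62
patient=Diego: age=8 vs 1: differ → 8
patient=Gus: age=1 vs 1: equal → NULL
patient=Hiro: age=12 vs 1: differ → 12
patient=Ines: age=1 vs 1: equal → NULL
patient=Jude: age=39 vs 1: differ → 39
patient=Lena: age=91 vs 1: differ → 91
patient=Omar: age=95 vs 1: differ → 95
patient=Vik: age=1 vs 1: equal → NULL
patient=Yara: age=83 vs 1: differ → 83
patient=Zane: age=56 vs 1: differ → 56

62, 8, NULL, 12, NULL, 39, 91, 95, NULL, 83, 56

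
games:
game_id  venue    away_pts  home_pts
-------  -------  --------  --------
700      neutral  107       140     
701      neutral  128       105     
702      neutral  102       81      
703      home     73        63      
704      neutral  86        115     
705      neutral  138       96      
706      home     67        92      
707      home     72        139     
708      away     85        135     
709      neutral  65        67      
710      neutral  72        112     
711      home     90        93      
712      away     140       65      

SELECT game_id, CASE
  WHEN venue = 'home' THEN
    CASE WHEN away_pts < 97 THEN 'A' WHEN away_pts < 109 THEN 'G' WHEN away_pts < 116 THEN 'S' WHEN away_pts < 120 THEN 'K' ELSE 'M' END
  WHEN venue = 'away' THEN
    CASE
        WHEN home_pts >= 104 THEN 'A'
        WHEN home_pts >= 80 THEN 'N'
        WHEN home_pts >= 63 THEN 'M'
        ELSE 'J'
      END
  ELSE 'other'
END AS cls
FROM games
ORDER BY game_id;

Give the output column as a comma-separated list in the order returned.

game_id=700: venue='neutral' → outer ELSE → other
game_id=701: venue='neutral' → outer ELSE → other
game_id=702: venue='neutral' → outer ELSE → other
game_id=703: venue='home' → inner[away_pts < 97] → A
game_id=704: venue='neutral' → outer ELSE → other
game_id=705: venue='neutral' → outer ELSE → other
game_id=706: venue='home' → inner[away_pts < 97] → A
game_id=707: venue='home' → inner[away_pts < 97] → A
game_id=708: venue='away' → inner[home_pts >= 104] → A
game_id=709: venue='neutral' → outer ELSE → other
game_id=710: venue='neutral' → outer ELSE → other
game_id=711: venue='home' → inner[away_pts < 97] → A
game_id=712: venue='away' → inner[home_pts >= 63] → M

other, other, other, A, other, other, A, A, A, other, other, A, M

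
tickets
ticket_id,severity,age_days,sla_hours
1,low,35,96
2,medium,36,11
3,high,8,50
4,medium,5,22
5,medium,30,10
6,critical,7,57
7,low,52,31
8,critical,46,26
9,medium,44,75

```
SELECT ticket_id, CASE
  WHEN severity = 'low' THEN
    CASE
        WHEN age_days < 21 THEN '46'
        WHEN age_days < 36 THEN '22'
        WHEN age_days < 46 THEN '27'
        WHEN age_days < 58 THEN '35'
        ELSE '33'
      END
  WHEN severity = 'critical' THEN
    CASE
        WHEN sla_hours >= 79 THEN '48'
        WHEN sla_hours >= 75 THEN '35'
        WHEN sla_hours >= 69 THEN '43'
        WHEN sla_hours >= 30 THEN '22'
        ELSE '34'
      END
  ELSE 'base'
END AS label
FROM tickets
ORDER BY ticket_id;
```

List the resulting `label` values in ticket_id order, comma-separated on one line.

ticket_id=1: severity='low' → inner[age_days < 36] → 22
ticket_id=2: severity='medium' → outer ELSE → base
ticket_id=3: severity='high' → outer ELSE → base
ticket_id=4: severity='medium' → outer ELSE → base
ticket_id=5: severity='medium' → outer ELSE → base
ticket_id=6: severity='critical' → inner[sla_hours >= 30] → 22
ticket_id=7: severity='low' → inner[age_days < 58] → 35
ticket_id=8: severity='critical' → inner[ELSE] → 34
ticket_id=9: severity='medium' → outer ELSE → base

22, base, base, base, base, 22, 35, 34, base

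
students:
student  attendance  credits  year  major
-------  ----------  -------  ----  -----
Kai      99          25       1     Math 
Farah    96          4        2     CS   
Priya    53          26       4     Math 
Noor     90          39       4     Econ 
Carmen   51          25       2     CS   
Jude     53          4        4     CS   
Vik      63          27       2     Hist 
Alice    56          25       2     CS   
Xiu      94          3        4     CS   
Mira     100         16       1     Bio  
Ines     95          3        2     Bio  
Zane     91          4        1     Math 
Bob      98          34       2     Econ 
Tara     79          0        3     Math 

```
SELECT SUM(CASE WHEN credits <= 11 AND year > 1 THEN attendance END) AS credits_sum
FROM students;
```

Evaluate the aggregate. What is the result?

student=Kai: ✗
student=Farah: ✓ → 96
student=Priya: ✗
student=Noor: ✗
student=Carmen: ✗
student=Jude: ✓ → 53
student=Vik: ✗
student=Alice: ✗
student=Xiu: ✓ → 94
student=Mira: ✗
student=Ines: ✓ → 95
student=Zane: ✗
student=Bob: ✗
student=Tara: ✓ → 79
credits_sum = 96 + 53 + 94 + 95 + 79 = 417

417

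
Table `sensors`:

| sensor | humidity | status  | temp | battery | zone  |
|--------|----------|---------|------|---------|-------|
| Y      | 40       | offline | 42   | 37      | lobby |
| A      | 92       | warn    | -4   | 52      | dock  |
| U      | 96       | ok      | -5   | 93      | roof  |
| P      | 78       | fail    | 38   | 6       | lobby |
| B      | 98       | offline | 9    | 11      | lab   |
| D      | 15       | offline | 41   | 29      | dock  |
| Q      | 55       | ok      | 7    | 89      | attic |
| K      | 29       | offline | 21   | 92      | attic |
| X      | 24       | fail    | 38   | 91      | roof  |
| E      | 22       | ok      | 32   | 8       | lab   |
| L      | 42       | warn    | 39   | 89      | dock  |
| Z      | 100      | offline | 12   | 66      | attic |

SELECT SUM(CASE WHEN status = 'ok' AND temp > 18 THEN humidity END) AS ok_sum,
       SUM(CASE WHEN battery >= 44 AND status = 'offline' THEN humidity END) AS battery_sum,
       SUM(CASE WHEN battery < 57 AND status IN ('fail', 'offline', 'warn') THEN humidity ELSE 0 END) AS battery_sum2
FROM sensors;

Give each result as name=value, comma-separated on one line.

[ok_sum: status = 'ok' AND temp > 18]
sensor=Y: ✗
sensor=A: ✗
sensor=U: ✗
sensor=P: ✗
sensor=B: ✗
sensor=D: ✗
sensor=Q: ✗
sensor=K: ✗
sensor=X: ✗
sensor=E: ✓ → 22
sensor=L: ✗
sensor=Z: ✗
ok_sum = 22
—
[battery_sum: battery >= 44 AND status = 'offline']
sensor=Y: ✗
sensor=A: ✗
sensor=U: ✗
sensor=P: ✗
sensor=B: ✗
sensor=D: ✗
sensor=Q: ✗
sensor=K: ✓ → 29
sensor=X: ✗
sensor=E: ✗
sensor=L: ✗
sensor=Z: ✓ → 100
battery_sum = 29 + 100 = 129
—
[battery_sum2: battery < 57 AND status IN ('fail', 'offline', 'warn')]
sensor=Y: ✓ → 40
sensor=A: ✓ → 92
sensor=U: ✗
sensor=P: ✓ → 78
sensor=B: ✓ → 98
sensor=D: ✓ → 15
sensor=Q: ✗
sensor=K: ✗
sensor=X: ✗
sensor=E: ✗
sensor=L: ✗
sensor=Z: ✗
battery_sum2 = 40 + 92 + 78 + 98 + 15 = 323

ok_sum=22, battery_sum=129, battery_sum2=323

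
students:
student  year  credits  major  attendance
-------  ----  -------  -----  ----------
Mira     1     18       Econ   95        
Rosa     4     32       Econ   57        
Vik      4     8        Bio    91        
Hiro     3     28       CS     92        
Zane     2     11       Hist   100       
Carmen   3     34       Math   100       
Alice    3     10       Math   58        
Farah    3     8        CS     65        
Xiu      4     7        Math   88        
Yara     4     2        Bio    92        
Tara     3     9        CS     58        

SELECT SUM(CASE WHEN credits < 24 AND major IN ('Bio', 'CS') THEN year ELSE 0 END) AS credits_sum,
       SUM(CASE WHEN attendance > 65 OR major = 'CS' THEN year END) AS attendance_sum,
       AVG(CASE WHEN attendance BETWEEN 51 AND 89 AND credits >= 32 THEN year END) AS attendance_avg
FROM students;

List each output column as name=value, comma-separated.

[credits_sum: credits < 24 AND major IN ('Bio', 'CS')]
student=Mira: ✗
student=Rosa: ✗
student=Vik: ✓ → 4
student=Hiro: ✗
student=Zane: ✗
student=Carmen: ✗
student=Alice: ✗
student=Farah: ✓ → 3
student=Xiu: ✗
student=Yara: ✓ → 4
student=Tara: ✓ → 3
credits_sum = 4 + 3 + 4 + 3 = 14
—
[attendance_sum: attendance > 65 OR major = 'CS']
student=Mira: ✓ → 1
student=Rosa: ✗
student=Vik: ✓ → 4
student=Hiro: ✓ → 3
student=Zane: ✓ → 2
student=Carmen: ✓ → 3
student=Alice: ✗
student=Farah: ✓ → 3
student=Xiu: ✓ → 4
student=Yara: ✓ → 4
student=Tara: ✓ → 3
attendance_sum = 1 + 4 + 3 + 2 + 3 + 3 + 4 + 4 + 3 = 27
—
[attendance_avg: attendance BETWEEN 51 AND 89 AND credits >= 32]
student=Mira: ✗
student=Rosa: ✓ → 4
student=Vik: ✗
student=Hiro: ✗
student=Zane: ✗
student=Carmen: ✗
student=Alice: ✗
student=Farah: ✗
student=Xiu: ✗
student=Yara: ✗
student=Tara: ✗
attendance_avg = 4

credits_sum=14, attendance_sum=27, attendance_avg=4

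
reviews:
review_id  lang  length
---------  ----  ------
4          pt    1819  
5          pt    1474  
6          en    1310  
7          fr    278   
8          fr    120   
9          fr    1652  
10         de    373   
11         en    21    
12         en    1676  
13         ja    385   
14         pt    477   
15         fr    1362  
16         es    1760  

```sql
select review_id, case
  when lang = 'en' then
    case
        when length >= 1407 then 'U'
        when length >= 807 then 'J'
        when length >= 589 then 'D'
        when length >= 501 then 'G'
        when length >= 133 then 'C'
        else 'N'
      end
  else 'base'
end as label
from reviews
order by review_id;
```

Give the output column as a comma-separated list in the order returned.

base, base, J, base, base, base, base, N, U, base, base, base, base

review_id=4: lang='pt' → outer ELSE → base
review_id=5: lang='pt' → outer ELSE → base
review_id=6: lang='en' → inner[length >= 807] → J
review_id=7: lang='fr' → outer ELSE → base
review_id=8: lang='fr' → outer ELSE → base
review_id=9: lang='fr' → outer ELSE → base
review_id=10: lang='de' → outer ELSE → base
review_id=11: lang='en' → inner[ELSE] → N
review_id=12: lang='en' → inner[length >= 1407] → U
review_id=13: lang='ja' → outer ELSE → base
review_id=14: lang='pt' → outer ELSE → base
review_id=15: lang='fr' → outer ELSE → base
review_id=16: lang='es' → outer ELSE → base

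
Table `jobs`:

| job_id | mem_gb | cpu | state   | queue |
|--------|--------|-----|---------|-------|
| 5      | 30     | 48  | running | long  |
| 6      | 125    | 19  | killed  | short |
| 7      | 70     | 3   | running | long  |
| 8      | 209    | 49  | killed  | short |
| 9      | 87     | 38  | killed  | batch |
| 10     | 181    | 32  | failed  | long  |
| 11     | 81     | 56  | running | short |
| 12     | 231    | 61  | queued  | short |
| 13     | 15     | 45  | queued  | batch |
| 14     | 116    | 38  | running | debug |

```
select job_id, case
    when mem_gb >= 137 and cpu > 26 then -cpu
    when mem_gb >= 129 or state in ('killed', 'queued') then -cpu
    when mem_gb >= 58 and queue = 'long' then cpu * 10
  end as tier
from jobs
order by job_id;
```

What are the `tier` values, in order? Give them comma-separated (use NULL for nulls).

job_id=5: (no match → NULL) → NULL
job_id=6: mem_gb >= 129 or state in ('killed', 'queued') → -19
job_id=7: mem_gb >= 58 and queue = 'long' → 30
job_id=8: mem_gb >= 137 and cpu > 26 → -49
job_id=9: mem_gb >= 129 or state in ('killed', 'queued') → -38
job_id=10: mem_gb >= 137 and cpu > 26 → -32
job_id=11: (no match → NULL) → NULL
job_id=12: mem_gb >= 137 and cpu > 26 → -61
job_id=13: mem_gb >= 129 or state in ('killed', 'queued') → -45
job_id=14: (no match → NULL) → NULL

NULL, -19, 30, -49, -38, -32, NULL, -61, -45, NULL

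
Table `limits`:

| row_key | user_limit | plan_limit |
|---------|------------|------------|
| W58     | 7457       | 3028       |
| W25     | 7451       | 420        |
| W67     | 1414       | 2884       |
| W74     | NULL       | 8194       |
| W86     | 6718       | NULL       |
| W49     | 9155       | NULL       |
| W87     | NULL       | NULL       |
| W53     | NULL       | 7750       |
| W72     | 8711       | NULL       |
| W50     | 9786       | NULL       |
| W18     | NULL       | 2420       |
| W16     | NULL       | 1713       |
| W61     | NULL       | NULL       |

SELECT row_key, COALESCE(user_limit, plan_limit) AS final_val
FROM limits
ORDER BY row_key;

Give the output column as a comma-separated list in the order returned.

1713, 2420, 7451, 9155, 9786, 7750, 7457, NULL, 1414, 8711, 8194, 6718, NULL

row_key=W16: user_limit=NULL, plan_limit=1713 → 1713
row_key=W18: user_limit=NULL, plan_limit=2420 → 2420
row_key=W25: user_limit=7451 → 7451
row_key=W49: user_limit=9155 → 9155
row_key=W50: user_limit=9786 → 9786
row_key=W53: user_limit=NULL, plan_limit=7750 → 7750
row_key=W58: user_limit=7457 → 7457
row_key=W61: user_limit=NULL, plan_limit=NULL (all NULL) → NULL
row_key=W67: user_limit=1414 → 1414
row_key=W72: user_limit=8711 → 8711
row_key=W74: user_limit=NULL, plan_limit=8194 → 8194
row_key=W86: user_limit=6718 → 6718
row_key=W87: user_limit=NULL, plan_limit=NULL (all NULL) → NULL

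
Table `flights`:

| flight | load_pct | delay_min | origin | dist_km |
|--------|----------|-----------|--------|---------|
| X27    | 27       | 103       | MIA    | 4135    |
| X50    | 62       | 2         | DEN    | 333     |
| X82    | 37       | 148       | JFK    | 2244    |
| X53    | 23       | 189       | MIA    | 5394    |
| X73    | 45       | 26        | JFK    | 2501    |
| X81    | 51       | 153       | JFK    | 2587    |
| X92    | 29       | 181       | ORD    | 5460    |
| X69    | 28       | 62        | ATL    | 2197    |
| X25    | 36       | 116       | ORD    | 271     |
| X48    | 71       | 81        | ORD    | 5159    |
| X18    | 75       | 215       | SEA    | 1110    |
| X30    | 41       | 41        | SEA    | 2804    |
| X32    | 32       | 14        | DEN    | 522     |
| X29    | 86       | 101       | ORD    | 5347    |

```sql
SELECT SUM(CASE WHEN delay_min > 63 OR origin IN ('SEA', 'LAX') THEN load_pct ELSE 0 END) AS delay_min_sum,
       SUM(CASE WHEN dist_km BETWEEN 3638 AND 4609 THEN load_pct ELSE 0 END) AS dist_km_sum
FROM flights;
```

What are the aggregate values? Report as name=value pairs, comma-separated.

delay_min_sum=476, dist_km_sum=27

[delay_min_sum: delay_min > 63 OR origin IN ('SEA', 'LAX')]
flight=X27: ✓ → 27
flight=X50: ✗
flight=X82: ✓ → 37
flight=X53: ✓ → 23
flight=X73: ✗
flight=X81: ✓ → 51
flight=X92: ✓ → 29
flight=X69: ✗
flight=X25: ✓ → 36
flight=X48: ✓ → 71
flight=X18: ✓ → 75
flight=X30: ✓ → 41
flight=X32: ✗
flight=X29: ✓ → 86
delay_min_sum = 27 + 37 + 23 + 51 + 29 + 36 + 71 + 75 + 41 + 86 = 476
—
[dist_km_sum: dist_km BETWEEN 3638 AND 4609]
flight=X27: ✓ → 27
flight=X50: ✗
flight=X82: ✗
flight=X53: ✗
flight=X73: ✗
flight=X81: ✗
flight=X92: ✗
flight=X69: ✗
flight=X25: ✗
flight=X48: ✗
flight=X18: ✗
flight=X30: ✗
flight=X32: ✗
flight=X29: ✗
dist_km_sum = 27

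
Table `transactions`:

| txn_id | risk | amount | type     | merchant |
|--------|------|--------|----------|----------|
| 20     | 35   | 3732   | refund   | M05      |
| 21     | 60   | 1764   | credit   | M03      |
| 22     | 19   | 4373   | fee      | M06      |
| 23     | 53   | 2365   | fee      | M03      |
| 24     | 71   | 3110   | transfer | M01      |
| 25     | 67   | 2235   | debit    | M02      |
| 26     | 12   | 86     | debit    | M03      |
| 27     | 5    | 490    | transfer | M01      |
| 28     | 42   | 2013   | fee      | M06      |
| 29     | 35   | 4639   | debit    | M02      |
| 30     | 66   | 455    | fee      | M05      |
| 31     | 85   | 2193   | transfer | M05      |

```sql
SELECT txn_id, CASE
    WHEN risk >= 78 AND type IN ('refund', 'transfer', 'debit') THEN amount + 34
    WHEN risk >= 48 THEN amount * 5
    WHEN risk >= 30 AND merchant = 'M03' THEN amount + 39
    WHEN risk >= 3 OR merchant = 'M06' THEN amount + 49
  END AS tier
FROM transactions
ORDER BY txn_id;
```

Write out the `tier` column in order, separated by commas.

3781, 8820, 4422, 11825, 15550, 11175, 135, 539, 2062, 4688, 2275, 2227

txn_id=20: risk >= 3 OR merchant = 'M06' → 3781
txn_id=21: risk >= 48 → 8820
txn_id=22: risk >= 3 OR merchant = 'M06' → 4422
txn_id=23: risk >= 48 → 11825
txn_id=24: risk >= 48 → 15550
txn_id=25: risk >= 48 → 11175
txn_id=26: risk >= 3 OR merchant = 'M06' → 135
txn_id=27: risk >= 3 OR merchant = 'M06' → 539
txn_id=28: risk >= 3 OR merchant = 'M06' → 2062
txn_id=29: risk >= 3 OR merchant = 'M06' → 4688
txn_id=30: risk >= 48 → 2275
txn_id=31: risk >= 78 AND type IN ('refund', 'transfer', 'debit') → 2227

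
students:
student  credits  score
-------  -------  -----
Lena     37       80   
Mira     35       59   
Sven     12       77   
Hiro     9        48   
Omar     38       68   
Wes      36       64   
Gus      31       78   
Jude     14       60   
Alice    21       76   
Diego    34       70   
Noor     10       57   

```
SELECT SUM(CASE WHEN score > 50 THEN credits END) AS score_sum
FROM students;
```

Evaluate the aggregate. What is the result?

student=Lena: ✓ → 37
student=Mira: ✓ → 35
student=Sven: ✓ → 12
student=Hiro: ✗
student=Omar: ✓ → 38
student=Wes: ✓ → 36
student=Gus: ✓ → 31
student=Jude: ✓ → 14
student=Alice: ✓ → 21
student=Diego: ✓ → 34
student=Noor: ✓ → 10
score_sum = 37 + 35 + 12 + 38 + 36 + 31 + 14 + 21 + 34 + 10 = 268

268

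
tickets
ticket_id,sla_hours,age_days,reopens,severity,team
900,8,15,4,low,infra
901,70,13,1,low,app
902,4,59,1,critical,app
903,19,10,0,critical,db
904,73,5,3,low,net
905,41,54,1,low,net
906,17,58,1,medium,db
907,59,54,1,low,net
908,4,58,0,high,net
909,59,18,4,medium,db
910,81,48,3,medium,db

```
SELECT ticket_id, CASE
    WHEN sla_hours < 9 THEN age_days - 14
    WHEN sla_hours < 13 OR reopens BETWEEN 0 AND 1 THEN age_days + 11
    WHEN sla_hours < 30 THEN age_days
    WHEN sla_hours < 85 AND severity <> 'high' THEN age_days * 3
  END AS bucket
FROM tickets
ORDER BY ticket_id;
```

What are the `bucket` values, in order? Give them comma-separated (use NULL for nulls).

1, 24, 45, 21, 15, 65, 69, 65, 44, 54, 144

ticket_id=900: sla_hours < 9 → 1
ticket_id=901: sla_hours < 13 OR reopens BETWEEN 0 AND 1 → 24
ticket_id=902: sla_hours < 9 → 45
ticket_id=903: sla_hours < 13 OR reopens BETWEEN 0 AND 1 → 21
ticket_id=904: sla_hours < 85 AND severity <> 'high' → 15
ticket_id=905: sla_hours < 13 OR reopens BETWEEN 0 AND 1 → 65
ticket_id=906: sla_hours < 13 OR reopens BETWEEN 0 AND 1 → 69
ticket_id=907: sla_hours < 13 OR reopens BETWEEN 0 AND 1 → 65
ticket_id=908: sla_hours < 9 → 44
ticket_id=909: sla_hours < 85 AND severity <> 'high' → 54
ticket_id=910: sla_hours < 85 AND severity <> 'high' → 144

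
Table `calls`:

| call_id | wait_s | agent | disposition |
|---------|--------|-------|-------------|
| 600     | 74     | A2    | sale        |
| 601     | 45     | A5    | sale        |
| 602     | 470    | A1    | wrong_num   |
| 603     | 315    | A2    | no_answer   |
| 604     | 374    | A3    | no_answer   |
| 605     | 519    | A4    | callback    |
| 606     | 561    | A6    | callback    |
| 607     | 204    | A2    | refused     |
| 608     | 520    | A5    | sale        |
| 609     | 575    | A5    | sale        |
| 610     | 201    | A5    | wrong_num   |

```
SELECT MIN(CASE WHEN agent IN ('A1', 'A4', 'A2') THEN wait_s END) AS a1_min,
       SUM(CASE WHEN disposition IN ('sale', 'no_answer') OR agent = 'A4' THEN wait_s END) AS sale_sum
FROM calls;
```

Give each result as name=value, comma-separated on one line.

a1_min=74, sale_sum=2422

[a1_min: agent IN ('A1', 'A4', 'A2')]
call_id=600: ✓ → 74
call_id=601: ✗
call_id=602: ✓ → 470
call_id=603: ✓ → 315
call_id=604: ✗
call_id=605: ✓ → 519
call_id=606: ✗
call_id=607: ✓ → 204
call_id=608: ✗
call_id=609: ✗
call_id=610: ✗
a1_min = MIN(74, 470, 315, 519, 204) = 74
—
[sale_sum: disposition IN ('sale', 'no_answer') OR agent = 'A4']
call_id=600: ✓ → 74
call_id=601: ✓ → 45
call_id=602: ✗
call_id=603: ✓ → 315
call_id=604: ✓ → 374
call_id=605: ✓ → 519
call_id=606: ✗
call_id=607: ✗
call_id=608: ✓ → 520
call_id=609: ✓ → 575
call_id=610: ✗
sale_sum = 74 + 45 + 315 + 374 + 519 + 520 + 575 = 2422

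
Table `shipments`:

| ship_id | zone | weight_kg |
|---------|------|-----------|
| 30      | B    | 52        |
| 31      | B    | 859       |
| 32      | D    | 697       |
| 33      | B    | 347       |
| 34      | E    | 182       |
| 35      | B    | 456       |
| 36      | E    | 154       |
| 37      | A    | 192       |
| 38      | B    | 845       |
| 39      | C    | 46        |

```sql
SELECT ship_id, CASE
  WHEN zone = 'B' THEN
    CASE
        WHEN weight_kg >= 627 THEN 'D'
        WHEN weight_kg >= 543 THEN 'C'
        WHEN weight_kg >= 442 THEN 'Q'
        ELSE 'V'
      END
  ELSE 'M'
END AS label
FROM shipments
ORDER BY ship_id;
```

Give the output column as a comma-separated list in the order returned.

ship_id=30: zone='B' → inner[ELSE] → V
ship_id=31: zone='B' → inner[weight_kg >= 627] → D
ship_id=32: zone='D' → outer ELSE → M
ship_id=33: zone='B' → inner[ELSE] → V
ship_id=34: zone='E' → outer ELSE → M
ship_id=35: zone='B' → inner[weight_kg >= 442] → Q
ship_id=36: zone='E' → outer ELSE → M
ship_id=37: zone='A' → outer ELSE → M
ship_id=38: zone='B' → inner[weight_kg >= 627] → D
ship_id=39: zone='C' → outer ELSE → M

V, D, M, V, M, Q, M, M, D, M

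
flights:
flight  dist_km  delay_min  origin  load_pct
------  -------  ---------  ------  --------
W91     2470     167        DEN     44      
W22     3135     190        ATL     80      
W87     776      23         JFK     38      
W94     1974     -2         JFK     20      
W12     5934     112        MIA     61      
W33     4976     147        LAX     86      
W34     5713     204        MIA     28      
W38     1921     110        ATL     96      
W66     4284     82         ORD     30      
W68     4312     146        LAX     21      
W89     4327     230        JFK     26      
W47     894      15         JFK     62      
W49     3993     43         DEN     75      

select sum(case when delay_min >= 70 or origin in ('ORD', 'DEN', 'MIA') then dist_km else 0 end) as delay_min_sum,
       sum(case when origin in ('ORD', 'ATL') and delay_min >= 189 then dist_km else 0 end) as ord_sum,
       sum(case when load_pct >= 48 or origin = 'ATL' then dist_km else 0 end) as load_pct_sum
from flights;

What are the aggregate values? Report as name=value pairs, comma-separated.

[delay_min_sum: delay_min >= 70 or origin in ('ORD', 'DEN', 'MIA')]
flight=W91: ✓ → 2470
flight=W22: ✓ → 3135
flight=W87: ✗
flight=W94: ✗
flight=W12: ✓ → 5934
flight=W33: ✓ → 4976
flight=W34: ✓ → 5713
flight=W38: ✓ → 1921
flight=W66: ✓ → 4284
flight=W68: ✓ → 4312
flight=W89: ✓ → 4327
flight=W47: ✗
flight=W49: ✓ → 3993
delay_min_sum = 2470 + 3135 + 5934 + 4976 + 5713 + 1921 + 4284 + 4312 + 4327 + 3993 = 41065
—
[ord_sum: origin in ('ORD', 'ATL') and delay_min >= 189]
flight=W91: ✗
flight=W22: ✓ → 3135
flight=W87: ✗
flight=W94: ✗
flight=W12: ✗
flight=W33: ✗
flight=W34: ✗
flight=W38: ✗
flight=W66: ✗
flight=W68: ✗
flight=W89: ✗
flight=W47: ✗
flight=W49: ✗
ord_sum = 3135
—
[load_pct_sum: load_pct >= 48 or origin = 'ATL']
flight=W91: ✗
flight=W22: ✓ → 3135
flight=W87: ✗
flight=W94: ✗
flight=W12: ✓ → 5934
flight=W33: ✓ → 4976
flight=W34: ✗
flight=W38: ✓ → 1921
flight=W66: ✗
flight=W68: ✗
flight=W89: ✗
flight=W47: ✓ → 894
flight=W49: ✓ → 3993
load_pct_sum = 3135 + 5934 + 4976 + 1921 + 894 + 3993 = 20853

delay_min_sum=41065, ord_sum=3135, load_pct_sum=20853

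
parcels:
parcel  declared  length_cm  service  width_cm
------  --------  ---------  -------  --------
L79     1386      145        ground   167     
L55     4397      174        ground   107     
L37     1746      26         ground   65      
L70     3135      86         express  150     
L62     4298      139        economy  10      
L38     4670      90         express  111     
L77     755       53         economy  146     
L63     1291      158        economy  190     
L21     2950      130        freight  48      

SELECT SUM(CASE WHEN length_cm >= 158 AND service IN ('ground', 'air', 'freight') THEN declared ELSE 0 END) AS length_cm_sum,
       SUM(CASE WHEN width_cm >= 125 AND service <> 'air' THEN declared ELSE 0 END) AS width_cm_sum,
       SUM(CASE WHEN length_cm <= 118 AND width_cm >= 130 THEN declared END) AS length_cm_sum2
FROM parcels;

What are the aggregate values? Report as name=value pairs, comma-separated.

length_cm_sum=4397, width_cm_sum=6567, length_cm_sum2=3890

[length_cm_sum: length_cm >= 158 AND service IN ('ground', 'air', 'freight')]
parcel=L79: ✗
parcel=L55: ✓ → 4397
parcel=L37: ✗
parcel=L70: ✗
parcel=L62: ✗
parcel=L38: ✗
parcel=L77: ✗
parcel=L63: ✗
parcel=L21: ✗
length_cm_sum = 4397
—
[width_cm_sum: width_cm >= 125 AND service <> 'air']
parcel=L79: ✓ → 1386
parcel=L55: ✗
parcel=L37: ✗
parcel=L70: ✓ → 3135
parcel=L62: ✗
parcel=L38: ✗
parcel=L77: ✓ → 755
parcel=L63: ✓ → 1291
parcel=L21: ✗
width_cm_sum = 1386 + 3135 + 755 + 1291 = 6567
—
[length_cm_sum2: length_cm <= 118 AND width_cm >= 130]
parcel=L79: ✗
parcel=L55: ✗
parcel=L37: ✗
parcel=L70: ✓ → 3135
parcel=L62: ✗
parcel=L38: ✗
parcel=L77: ✓ → 755
parcel=L63: ✗
parcel=L21: ✗
length_cm_sum2 = 3135 + 755 = 3890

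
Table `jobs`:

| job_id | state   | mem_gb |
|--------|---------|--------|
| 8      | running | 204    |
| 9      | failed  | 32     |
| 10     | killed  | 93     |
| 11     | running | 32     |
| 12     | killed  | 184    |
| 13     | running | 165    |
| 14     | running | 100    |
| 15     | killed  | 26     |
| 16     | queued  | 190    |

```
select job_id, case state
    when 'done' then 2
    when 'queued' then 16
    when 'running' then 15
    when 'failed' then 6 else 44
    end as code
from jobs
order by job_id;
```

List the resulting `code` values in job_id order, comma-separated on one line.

15, 6, 44, 15, 44, 15, 15, 44, 16

job_id=8: state='running' → 15
job_id=9: state='failed' → 6
job_id=10: ELSE → 44
job_id=11: state='running' → 15
job_id=12: ELSE → 44
job_id=13: state='running' → 15
job_id=14: state='running' → 15
job_id=15: ELSE → 44
job_id=16: state='queued' → 16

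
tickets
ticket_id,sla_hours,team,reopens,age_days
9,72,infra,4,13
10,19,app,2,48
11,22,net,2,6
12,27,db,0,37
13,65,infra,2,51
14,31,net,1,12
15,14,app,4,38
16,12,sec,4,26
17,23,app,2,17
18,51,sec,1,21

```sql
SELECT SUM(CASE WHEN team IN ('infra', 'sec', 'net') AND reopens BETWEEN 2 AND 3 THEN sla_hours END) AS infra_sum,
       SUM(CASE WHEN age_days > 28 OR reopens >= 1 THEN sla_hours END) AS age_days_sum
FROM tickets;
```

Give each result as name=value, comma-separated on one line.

[infra_sum: team IN ('infra', 'sec', 'net') AND reopens BETWEEN 2 AND 3]
ticket_id=9: ✗
ticket_id=10: ✗
ticket_id=11: ✓ → 22
ticket_id=12: ✗
ticket_id=13: ✓ → 65
ticket_id=14: ✗
ticket_id=15: ✗
ticket_id=16: ✗
ticket_id=17: ✗
ticket_id=18: ✗
infra_sum = 22 + 65 = 87
—
[age_days_sum: age_days > 28 OR reopens >= 1]
ticket_id=9: ✓ → 72
ticket_id=10: ✓ → 19
ticket_id=11: ✓ → 22
ticket_id=12: ✓ → 27
ticket_id=13: ✓ → 65
ticket_id=14: ✓ → 31
ticket_id=15: ✓ → 14
ticket_id=16: ✓ → 12
ticket_id=17: ✓ → 23
ticket_id=18: ✓ → 51
age_days_sum = 72 + 19 + 22 + 27 + 65 + 31 + 14 + 12 + 23 + 51 = 336

infra_sum=87, age_days_sum=336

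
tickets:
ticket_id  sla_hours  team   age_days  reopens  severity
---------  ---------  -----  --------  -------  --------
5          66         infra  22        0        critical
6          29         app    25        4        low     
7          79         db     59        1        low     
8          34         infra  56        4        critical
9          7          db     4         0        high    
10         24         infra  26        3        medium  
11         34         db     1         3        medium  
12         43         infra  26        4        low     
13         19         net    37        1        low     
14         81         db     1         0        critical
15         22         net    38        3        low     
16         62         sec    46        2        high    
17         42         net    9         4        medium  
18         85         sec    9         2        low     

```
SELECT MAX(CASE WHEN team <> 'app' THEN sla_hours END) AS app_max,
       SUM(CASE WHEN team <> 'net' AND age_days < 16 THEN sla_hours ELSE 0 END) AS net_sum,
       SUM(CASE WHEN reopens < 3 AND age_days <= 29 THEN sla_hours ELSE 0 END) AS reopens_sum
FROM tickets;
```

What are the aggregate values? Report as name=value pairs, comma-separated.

app_max=85, net_sum=207, reopens_sum=239

[app_max: team <> 'app']
ticket_id=5: ✓ → 66
ticket_id=6: ✗
ticket_id=7: ✓ → 79
ticket_id=8: ✓ → 34
ticket_id=9: ✓ → 7
ticket_id=10: ✓ → 24
ticket_id=11: ✓ → 34
ticket_id=12: ✓ → 43
ticket_id=13: ✓ → 19
ticket_id=14: ✓ → 81
ticket_id=15: ✓ → 22
ticket_id=16: ✓ → 62
ticket_id=17: ✓ → 42
ticket_id=18: ✓ → 85
app_max = MAX(66, 79, 34, 7, 24, 34, 43, 19, 81, 22, 62, 42, 85) = 85
—
[net_sum: team <> 'net' AND age_days < 16]
ticket_id=5: ✗
ticket_id=6: ✗
ticket_id=7: ✗
ticket_id=8: ✗
ticket_id=9: ✓ → 7
ticket_id=10: ✗
ticket_id=11: ✓ → 34
ticket_id=12: ✗
ticket_id=13: ✗
ticket_id=14: ✓ → 81
ticket_id=15: ✗
ticket_id=16: ✗
ticket_id=17: ✗
ticket_id=18: ✓ → 85
net_sum = 7 + 34 + 81 + 85 = 207
—
[reopens_sum: reopens < 3 AND age_days <= 29]
ticket_id=5: ✓ → 66
ticket_id=6: ✗
ticket_id=7: ✗
ticket_id=8: ✗
ticket_id=9: ✓ → 7
ticket_id=10: ✗
ticket_id=11: ✗
ticket_id=12: ✗
ticket_id=13: ✗
ticket_id=14: ✓ → 81
ticket_id=15: ✗
ticket_id=16: ✗
ticket_id=17: ✗
ticket_id=18: ✓ → 85
reopens_sum = 66 + 7 + 81 + 85 = 239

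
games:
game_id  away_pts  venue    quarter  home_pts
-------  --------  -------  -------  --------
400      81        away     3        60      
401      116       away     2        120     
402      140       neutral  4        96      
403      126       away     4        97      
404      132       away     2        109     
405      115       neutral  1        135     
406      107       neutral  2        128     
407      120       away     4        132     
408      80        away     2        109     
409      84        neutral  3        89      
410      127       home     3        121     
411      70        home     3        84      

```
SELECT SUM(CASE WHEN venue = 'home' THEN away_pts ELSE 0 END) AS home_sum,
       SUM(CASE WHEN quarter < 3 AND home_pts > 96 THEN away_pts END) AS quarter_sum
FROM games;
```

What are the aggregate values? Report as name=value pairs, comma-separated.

home_sum=197, quarter_sum=550

[home_sum: venue = 'home']
game_id=400: ✗
game_id=401: ✗
game_id=402: ✗
game_id=403: ✗
game_id=404: ✗
game_id=405: ✗
game_id=406: ✗
game_id=407: ✗
game_id=408: ✗
game_id=409: ✗
game_id=410: ✓ → 127
game_id=411: ✓ → 70
home_sum = 127 + 70 = 197
—
[quarter_sum: quarter < 3 AND home_pts > 96]
game_id=400: ✗
game_id=401: ✓ → 116
game_id=402: ✗
game_id=403: ✗
game_id=404: ✓ → 132
game_id=405: ✓ → 115
game_id=406: ✓ → 107
game_id=407: ✗
game_id=408: ✓ → 80
game_id=409: ✗
game_id=410: ✗
game_id=411: ✗
quarter_sum = 116 + 132 + 115 + 107 + 80 = 550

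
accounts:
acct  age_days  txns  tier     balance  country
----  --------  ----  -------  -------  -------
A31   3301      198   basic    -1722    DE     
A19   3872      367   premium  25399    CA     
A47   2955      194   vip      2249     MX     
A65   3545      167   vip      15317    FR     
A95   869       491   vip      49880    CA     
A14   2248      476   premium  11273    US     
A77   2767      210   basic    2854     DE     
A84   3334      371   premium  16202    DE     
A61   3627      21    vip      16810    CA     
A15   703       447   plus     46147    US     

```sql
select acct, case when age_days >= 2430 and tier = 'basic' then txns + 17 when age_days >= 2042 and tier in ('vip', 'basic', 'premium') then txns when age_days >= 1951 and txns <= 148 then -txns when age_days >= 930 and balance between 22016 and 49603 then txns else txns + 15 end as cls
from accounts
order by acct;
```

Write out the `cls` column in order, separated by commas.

476, 462, 367, 215, 194, 21, 167, 227, 371, 506

acct=A14: age_days >= 2042 and tier in ('vip', 'basic', 'premium') → 476
acct=A15: ELSE → 462
acct=A19: age_days >= 2042 and tier in ('vip', 'basic', 'premium') → 367
acct=A31: age_days >= 2430 and tier = 'basic' → 215
acct=A47: age_days >= 2042 and tier in ('vip', 'basic', 'premium') → 194
acct=A61: age_days >= 2042 and tier in ('vip', 'basic', 'premium') → 21
acct=A65: age_days >= 2042 and tier in ('vip', 'basic', 'premium') → 167
acct=A77: age_days >= 2430 and tier = 'basic' → 227
acct=A84: age_days >= 2042 and tier in ('vip', 'basic', 'premium') → 371
acct=A95: ELSE → 506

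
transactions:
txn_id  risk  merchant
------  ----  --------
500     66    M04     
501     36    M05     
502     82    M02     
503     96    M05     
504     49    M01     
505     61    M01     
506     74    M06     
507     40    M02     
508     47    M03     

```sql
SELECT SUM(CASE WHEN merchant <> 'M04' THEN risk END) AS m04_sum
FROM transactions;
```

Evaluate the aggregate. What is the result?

txn_id=500: ✗
txn_id=501: ✓ → 36
txn_id=502: ✓ → 82
txn_id=503: ✓ → 96
txn_id=504: ✓ → 49
txn_id=505: ✓ → 61
txn_id=506: ✓ → 74
txn_id=507: ✓ → 40
txn_id=508: ✓ → 47
m04_sum = 36 + 82 + 96 + 49 + 61 + 74 + 40 + 47 = 485

485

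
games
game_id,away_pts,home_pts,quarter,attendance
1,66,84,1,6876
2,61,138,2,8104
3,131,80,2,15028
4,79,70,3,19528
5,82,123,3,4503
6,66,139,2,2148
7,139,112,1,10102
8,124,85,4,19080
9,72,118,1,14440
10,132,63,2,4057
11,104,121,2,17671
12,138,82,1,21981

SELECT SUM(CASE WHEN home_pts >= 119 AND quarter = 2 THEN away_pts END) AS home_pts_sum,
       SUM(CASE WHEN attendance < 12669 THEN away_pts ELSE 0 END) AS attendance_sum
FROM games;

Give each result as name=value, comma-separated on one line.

[home_pts_sum: home_pts >= 119 AND quarter = 2]
game_id=1: ✗
game_id=2: ✓ → 61
game_id=3: ✗
game_id=4: ✗
game_id=5: ✗
game_id=6: ✓ → 66
game_id=7: ✗
game_id=8: ✗
game_id=9: ✗
game_id=10: ✗
game_id=11: ✓ → 104
game_id=12: ✗
home_pts_sum = 61 + 66 + 104 = 231
—
[attendance_sum: attendance < 12669]
game_id=1: ✓ → 66
game_id=2: ✓ → 61
game_id=3: ✗
game_id=4: ✗
game_id=5: ✓ → 82
game_id=6: ✓ → 66
game_id=7: ✓ → 139
game_id=8: ✗
game_id=9: ✗
game_id=10: ✓ → 132
game_id=11: ✗
game_id=12: ✗
attendance_sum = 66 + 61 + 82 + 66 + 139 + 132 = 546

home_pts_sum=231, attendance_sum=546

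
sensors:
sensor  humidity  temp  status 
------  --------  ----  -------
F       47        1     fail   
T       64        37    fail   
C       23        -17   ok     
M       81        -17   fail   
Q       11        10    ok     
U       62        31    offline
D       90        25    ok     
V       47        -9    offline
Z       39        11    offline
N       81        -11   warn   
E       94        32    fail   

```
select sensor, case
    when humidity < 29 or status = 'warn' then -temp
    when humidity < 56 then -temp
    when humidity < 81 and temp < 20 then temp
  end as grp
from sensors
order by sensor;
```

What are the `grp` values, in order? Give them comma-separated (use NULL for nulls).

sensor=C: humidity < 29 or status = 'warn' → 17
sensor=D: (no match → NULL) → NULL
sensor=E: (no match → NULL) → NULL
sensor=F: humidity < 56 → -1
sensor=M: (no match → NULL) → NULL
sensor=N: humidity < 29 or status = 'warn' → 11
sensor=Q: humidity < 29 or status = 'warn' → -10
sensor=T: (no match → NULL) → NULL
sensor=U: (no match → NULL) → NULL
sensor=V: humidity < 56 → 9
sensor=Z: humidity < 56 → -11

17, NULL, NULL, -1, NULL, 11, -10, NULL, NULL, 9, -11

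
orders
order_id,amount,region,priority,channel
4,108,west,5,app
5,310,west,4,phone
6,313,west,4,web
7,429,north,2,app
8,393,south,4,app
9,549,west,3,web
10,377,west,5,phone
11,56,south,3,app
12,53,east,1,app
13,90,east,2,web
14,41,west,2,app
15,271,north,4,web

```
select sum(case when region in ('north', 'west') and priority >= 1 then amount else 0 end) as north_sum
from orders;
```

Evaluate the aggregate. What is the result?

2398

order_id=4: ✓ → 108
order_id=5: ✓ → 310
order_id=6: ✓ → 313
order_id=7: ✓ → 429
order_id=8: ✗
order_id=9: ✓ → 549
order_id=10: ✓ → 377
order_id=11: ✗
order_id=12: ✗
order_id=13: ✗
order_id=14: ✓ → 41
order_id=15: ✓ → 271
north_sum = 108 + 310 + 313 + 429 + 549 + 377 + 41 + 271 = 2398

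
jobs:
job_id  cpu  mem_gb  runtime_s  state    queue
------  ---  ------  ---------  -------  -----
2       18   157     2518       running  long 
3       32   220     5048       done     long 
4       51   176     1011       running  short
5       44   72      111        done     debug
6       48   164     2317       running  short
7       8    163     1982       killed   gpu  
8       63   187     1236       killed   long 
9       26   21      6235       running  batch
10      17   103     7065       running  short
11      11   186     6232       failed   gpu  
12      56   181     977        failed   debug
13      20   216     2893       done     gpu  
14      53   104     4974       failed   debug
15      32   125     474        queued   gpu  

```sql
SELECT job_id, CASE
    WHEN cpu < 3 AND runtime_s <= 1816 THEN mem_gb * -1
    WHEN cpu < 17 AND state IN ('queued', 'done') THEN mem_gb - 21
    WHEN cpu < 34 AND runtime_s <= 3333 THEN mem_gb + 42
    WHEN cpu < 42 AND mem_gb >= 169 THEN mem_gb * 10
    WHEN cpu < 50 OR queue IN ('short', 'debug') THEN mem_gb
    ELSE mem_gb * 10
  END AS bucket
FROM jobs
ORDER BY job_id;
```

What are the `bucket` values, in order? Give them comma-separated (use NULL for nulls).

job_id=2: cpu < 34 AND runtime_s <= 3333 → 199
job_id=3: cpu < 42 AND mem_gb >= 169 → 2200
job_id=4: cpu < 50 OR queue IN ('short', 'debug') → 176
job_id=5: cpu < 50 OR queue IN ('short', 'debug') → 72
job_id=6: cpu < 50 OR queue IN ('short', 'debug') → 164
job_id=7: cpu < 34 AND runtime_s <= 3333 → 205
job_id=8: ELSE → 1870
job_id=9: cpu < 50 OR queue IN ('short', 'debug') → 21
job_id=10: cpu < 50 OR queue IN ('short', 'debug') → 103
job_id=11: cpu < 42 AND mem_gb >= 169 → 1860
job_id=12: cpu < 50 OR queue IN ('short', 'debug') → 181
job_id=13: cpu < 34 AND runtime_s <= 3333 → 258
job_id=14: cpu < 50 OR queue IN ('short', 'debug') → 104
job_id=15: cpu < 34 AND runtime_s <= 3333 → 167

199, 2200, 176, 72, 164, 205, 1870, 21, 103, 1860, 181, 258, 104, 167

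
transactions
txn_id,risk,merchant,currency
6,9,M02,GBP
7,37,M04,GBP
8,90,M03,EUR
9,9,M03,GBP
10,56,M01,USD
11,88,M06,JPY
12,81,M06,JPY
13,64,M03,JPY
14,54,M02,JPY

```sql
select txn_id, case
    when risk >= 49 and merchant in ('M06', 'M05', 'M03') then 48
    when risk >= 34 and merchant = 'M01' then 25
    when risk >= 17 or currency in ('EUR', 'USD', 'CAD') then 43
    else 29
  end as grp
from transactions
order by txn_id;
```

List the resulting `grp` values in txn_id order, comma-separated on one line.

txn_id=6: ELSE → 29
txn_id=7: risk >= 17 or currency in ('EUR', 'USD', 'CAD') → 43
txn_id=8: risk >= 49 and merchant in ('M06', 'M05', 'M03') → 48
txn_id=9: ELSE → 29
txn_id=10: risk >= 34 and merchant = 'M01' → 25
txn_id=11: risk >= 49 and merchant in ('M06', 'M05', 'M03') → 48
txn_id=12: risk >= 49 and merchant in ('M06', 'M05', 'M03') → 48
txn_id=13: risk >= 49 and merchant in ('M06', 'M05', 'M03') → 48
txn_id=14: risk >= 17 or currency in ('EUR', 'USD', 'CAD') → 43

29, 43, 48, 29, 25, 48, 48, 48, 43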